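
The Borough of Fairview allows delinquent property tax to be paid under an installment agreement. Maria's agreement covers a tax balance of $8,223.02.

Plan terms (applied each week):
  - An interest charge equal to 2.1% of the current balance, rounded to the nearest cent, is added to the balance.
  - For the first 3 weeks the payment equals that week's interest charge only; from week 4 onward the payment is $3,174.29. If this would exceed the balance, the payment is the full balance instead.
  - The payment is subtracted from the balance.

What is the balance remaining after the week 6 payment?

Week 1: opening $8,223.02; interest $172.68 → $8,395.70; payment $172.68; balance $8,223.02
Week 2: opening $8,223.02; interest $172.68 → $8,395.70; payment $172.68; balance $8,223.02
Week 3: opening $8,223.02; interest $172.68 → $8,395.70; payment $172.68; balance $8,223.02
Week 4: opening $8,223.02; interest $172.68 → $8,395.70; payment $3,174.29; balance $5,221.41
Week 5: opening $5,221.41; interest $109.65 → $5,331.06; payment $3,174.29; balance $2,156.77
Week 6: opening $2,156.77; interest $45.29 → $2,202.06; payment $2,202.06; balance $0.00

$0.00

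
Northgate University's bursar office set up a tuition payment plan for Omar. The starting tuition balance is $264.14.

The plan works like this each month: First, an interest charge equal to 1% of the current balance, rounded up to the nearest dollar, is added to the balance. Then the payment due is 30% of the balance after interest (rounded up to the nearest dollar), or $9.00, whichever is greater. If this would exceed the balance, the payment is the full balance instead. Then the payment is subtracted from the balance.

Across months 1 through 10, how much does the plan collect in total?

$278.14

Month 1: opening $264.14; interest $3.00 → $267.14; payment $81.00; balance $186.14
Month 2: opening $186.14; interest $2.00 → $188.14; payment $57.00; balance $131.14
Month 3: opening $131.14; interest $2.00 → $133.14; payment $40.00; balance $93.14
Month 4: opening $93.14; interest $1.00 → $94.14; payment $29.00; balance $65.14
Month 5: opening $65.14; interest $1.00 → $66.14; payment $20.00; balance $46.14
Month 6: opening $46.14; interest $1.00 → $47.14; payment $15.00; balance $32.14
Month 7: opening $32.14; interest $1.00 → $33.14; payment $10.00; balance $23.14
Month 8: opening $23.14; interest $1.00 → $24.14; payment $9.00; balance $15.14
Month 9: opening $15.14; interest $1.00 → $16.14; payment $9.00; balance $7.14
Month 10: opening $7.14; interest $1.00 → $8.14; payment $8.14; balance $0.00
Total paid: $278.14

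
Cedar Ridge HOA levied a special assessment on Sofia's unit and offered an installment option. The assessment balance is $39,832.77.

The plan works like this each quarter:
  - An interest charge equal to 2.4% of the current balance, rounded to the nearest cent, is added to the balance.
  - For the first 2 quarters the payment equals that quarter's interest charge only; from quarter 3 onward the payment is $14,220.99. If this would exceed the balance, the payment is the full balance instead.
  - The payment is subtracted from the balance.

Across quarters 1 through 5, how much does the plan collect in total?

Quarter 1: opening $39,832.77; interest $955.99 → $40,788.76; payment $955.99; balance $39,832.77
Quarter 2: opening $39,832.77; interest $955.99 → $40,788.76; payment $955.99; balance $39,832.77
Quarter 3: opening $39,832.77; interest $955.99 → $40,788.76; payment $14,220.99; balance $26,567.77
Quarter 4: opening $26,567.77; interest $637.63 → $27,205.40; payment $14,220.99; balance $12,984.41
Quarter 5: opening $12,984.41; interest $311.63 → $13,296.04; payment $13,296.04; balance $0.00
Total paid: $43,650.00

$43,650.00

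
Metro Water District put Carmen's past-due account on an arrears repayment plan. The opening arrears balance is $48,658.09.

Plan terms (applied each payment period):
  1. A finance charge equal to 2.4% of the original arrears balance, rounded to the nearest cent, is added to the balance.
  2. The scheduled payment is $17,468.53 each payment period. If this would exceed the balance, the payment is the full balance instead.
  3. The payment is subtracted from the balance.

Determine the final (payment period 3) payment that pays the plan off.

$17,224.40

Payment period 1: $48,658.09 +$1,167.79 interest = $49,825.88; pay $17,468.53 → $32,357.35
Payment period 2: $32,357.35 +$1,167.79 interest = $33,525.14; pay $17,468.53 → $16,056.61
Payment period 3: $16,056.61 +$1,167.79 interest = $17,224.40; pay $17,224.40 → $0.00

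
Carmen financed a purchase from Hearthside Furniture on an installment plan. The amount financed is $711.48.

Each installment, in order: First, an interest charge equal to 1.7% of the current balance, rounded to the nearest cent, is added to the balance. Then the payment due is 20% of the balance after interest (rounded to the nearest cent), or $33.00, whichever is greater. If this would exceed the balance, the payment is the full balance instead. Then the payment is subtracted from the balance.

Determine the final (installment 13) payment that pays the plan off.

$10.90

# | Opening | Interest | Payment | End bal
1 | $711.48 | $12.10 | $144.72 | $578.86
2 | $578.86 | $9.84 | $117.74 | $470.96
3 | $470.96 | $8.01 | $95.79 | $383.18
4 | $383.18 | $6.51 | $77.94 | $311.75
5 | $311.75 | $5.30 | $63.41 | $253.64
6 | $253.64 | $4.31 | $51.59 | $206.36
7 | $206.36 | $3.51 | $41.97 | $167.90
8 | $167.90 | $2.85 | $34.15 | $136.60
9 | $136.60 | $2.32 | $33.00 | $105.92
10 | $105.92 | $1.80 | $33.00 | $74.72
11 | $74.72 | $1.27 | $33.00 | $42.99
12 | $42.99 | $0.73 | $33.00 | $10.72
13 | $10.72 | $0.18 | $10.90 | $0.00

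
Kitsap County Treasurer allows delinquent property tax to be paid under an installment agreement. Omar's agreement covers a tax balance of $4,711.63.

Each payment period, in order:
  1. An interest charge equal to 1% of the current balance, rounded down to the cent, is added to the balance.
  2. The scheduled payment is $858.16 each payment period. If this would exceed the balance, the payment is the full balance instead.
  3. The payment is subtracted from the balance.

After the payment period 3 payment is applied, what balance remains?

$2,254.07

Payment period 1: $4,711.63 +$47.11 interest = $4,758.74; pay $858.16 → $3,900.58
Payment period 2: $3,900.58 +$39.00 interest = $3,939.58; pay $858.16 → $3,081.42
Payment period 3: $3,081.42 +$30.81 interest = $3,112.23; pay $858.16 → $2,254.07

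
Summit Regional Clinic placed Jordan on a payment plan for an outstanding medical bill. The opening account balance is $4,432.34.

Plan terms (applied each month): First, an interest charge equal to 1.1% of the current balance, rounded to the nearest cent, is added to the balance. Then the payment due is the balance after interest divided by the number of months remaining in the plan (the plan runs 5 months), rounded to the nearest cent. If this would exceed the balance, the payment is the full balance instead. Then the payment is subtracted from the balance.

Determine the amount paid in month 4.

$926.12

# | Opening | Interest | Payment | End bal
1 | $4,432.34 | $48.76 | $896.22 | $3,584.88
2 | $3,584.88 | $39.43 | $906.08 | $2,718.23
3 | $2,718.23 | $29.90 | $916.04 | $1,832.09
4 | $1,832.09 | $20.15 | $926.12 | $926.12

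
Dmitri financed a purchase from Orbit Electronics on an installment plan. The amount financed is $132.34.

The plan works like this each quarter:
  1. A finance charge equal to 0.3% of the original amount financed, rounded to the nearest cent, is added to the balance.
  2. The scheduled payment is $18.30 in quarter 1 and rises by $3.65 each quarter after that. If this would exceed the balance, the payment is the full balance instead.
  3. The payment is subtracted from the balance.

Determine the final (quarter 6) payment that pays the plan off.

Quarter 1: $132.34 +$0.40 interest = $132.74; pay $18.30 → $114.44
Quarter 2: $114.44 +$0.40 interest = $114.84; pay $21.95 → $92.89
Quarter 3: $92.89 +$0.40 interest = $93.29; pay $25.60 → $67.69
Quarter 4: $67.69 +$0.40 interest = $68.09; pay $29.25 → $38.84
Quarter 5: $38.84 +$0.40 interest = $39.24; pay $32.90 → $6.34
Quarter 6: $6.34 +$0.40 interest = $6.74; pay $6.74 → $0.00

$6.74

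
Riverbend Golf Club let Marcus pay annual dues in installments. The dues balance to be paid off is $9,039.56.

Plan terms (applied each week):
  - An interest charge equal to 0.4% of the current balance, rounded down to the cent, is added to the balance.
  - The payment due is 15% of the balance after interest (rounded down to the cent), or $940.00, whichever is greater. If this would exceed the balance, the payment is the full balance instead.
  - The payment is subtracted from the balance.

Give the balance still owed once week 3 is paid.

Week 1: $9,039.56 +$36.15 interest = $9,075.71; pay $1,361.35 → $7,714.36
Week 2: $7,714.36 +$30.85 interest = $7,745.21; pay $1,161.78 → $6,583.43
Week 3: $6,583.43 +$26.33 interest = $6,609.76; pay $991.46 → $5,618.30

$5,618.30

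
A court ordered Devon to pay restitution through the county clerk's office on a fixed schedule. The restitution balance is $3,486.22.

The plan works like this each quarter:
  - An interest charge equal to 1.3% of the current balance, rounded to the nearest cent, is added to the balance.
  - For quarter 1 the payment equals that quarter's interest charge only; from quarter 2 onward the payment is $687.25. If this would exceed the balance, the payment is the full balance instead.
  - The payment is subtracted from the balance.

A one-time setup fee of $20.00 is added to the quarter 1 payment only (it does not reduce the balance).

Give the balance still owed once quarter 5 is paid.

# | Opening | Interest | Payment | Fee | End bal
1 | $3,486.22 | $45.32 | $45.32 | $20.00 | $3,486.22
2 | $3,486.22 | $45.32 | $687.25 | — | $2,844.29
3 | $2,844.29 | $36.98 | $687.25 | — | $2,194.02
4 | $2,194.02 | $28.52 | $687.25 | — | $1,535.29
5 | $1,535.29 | $19.96 | $687.25 | — | $868.00

$868.00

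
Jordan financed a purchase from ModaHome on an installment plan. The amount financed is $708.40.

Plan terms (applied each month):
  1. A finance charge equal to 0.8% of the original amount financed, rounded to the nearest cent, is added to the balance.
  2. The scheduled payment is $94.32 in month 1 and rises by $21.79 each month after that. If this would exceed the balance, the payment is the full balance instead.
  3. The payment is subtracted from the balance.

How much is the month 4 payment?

# | Opening | Interest | Payment | End bal
1 | $708.40 | $5.67 | $94.32 | $619.75
2 | $619.75 | $5.67 | $116.11 | $509.31
3 | $509.31 | $5.67 | $137.90 | $377.08
4 | $377.08 | $5.67 | $159.69 | $223.06

$159.69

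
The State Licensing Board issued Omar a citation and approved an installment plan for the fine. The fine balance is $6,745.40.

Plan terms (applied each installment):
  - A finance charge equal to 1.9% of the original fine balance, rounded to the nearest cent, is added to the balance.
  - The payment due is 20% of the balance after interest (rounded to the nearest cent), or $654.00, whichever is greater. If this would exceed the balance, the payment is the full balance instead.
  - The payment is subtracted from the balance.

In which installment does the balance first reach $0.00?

10

Installment 1: opening $6,745.40; interest $128.16 → $6,873.56; payment $1,374.71; balance $5,498.85
Installment 2: opening $5,498.85; interest $128.16 → $5,627.01; payment $1,125.40; balance $4,501.61
Installment 3: opening $4,501.61; interest $128.16 → $4,629.77; payment $925.95; balance $3,703.82
Installment 4: opening $3,703.82; interest $128.16 → $3,831.98; payment $766.40; balance $3,065.58
Installment 5: opening $3,065.58; interest $128.16 → $3,193.74; payment $654.00; balance $2,539.74
Installment 6: opening $2,539.74; interest $128.16 → $2,667.90; payment $654.00; balance $2,013.90
Installment 7: opening $2,013.90; interest $128.16 → $2,142.06; payment $654.00; balance $1,488.06
Installment 8: opening $1,488.06; interest $128.16 → $1,616.22; payment $654.00; balance $962.22
Installment 9: opening $962.22; interest $128.16 → $1,090.38; payment $654.00; balance $436.38
Installment 10: opening $436.38; interest $128.16 → $564.54; payment $564.54; balance $0.00
Balance reaches $0.00 in installment 10.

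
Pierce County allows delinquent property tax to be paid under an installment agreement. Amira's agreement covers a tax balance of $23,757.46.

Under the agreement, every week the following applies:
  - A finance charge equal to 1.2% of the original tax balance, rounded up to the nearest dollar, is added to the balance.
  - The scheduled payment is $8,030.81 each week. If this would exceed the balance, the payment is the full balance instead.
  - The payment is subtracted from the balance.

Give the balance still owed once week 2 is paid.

$8,267.84

Week 1: $23,757.46 +$286.00 interest = $24,043.46; pay $8,030.81 → $16,012.65
Week 2: $16,012.65 +$286.00 interest = $16,298.65; pay $8,030.81 → $8,267.84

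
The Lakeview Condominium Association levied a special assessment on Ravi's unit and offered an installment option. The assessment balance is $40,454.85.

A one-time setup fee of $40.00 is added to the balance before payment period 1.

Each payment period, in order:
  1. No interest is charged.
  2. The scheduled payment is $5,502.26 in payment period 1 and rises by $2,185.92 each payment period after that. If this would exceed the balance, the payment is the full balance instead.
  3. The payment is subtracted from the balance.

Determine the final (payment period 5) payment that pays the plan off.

Payment period 1: opening $40,494.85; payment $5,502.26; balance $34,992.59
Payment period 2: opening $34,992.59; payment $7,688.18; balance $27,304.41
Payment period 3: opening $27,304.41; payment $9,874.10; balance $17,430.31
Payment period 4: opening $17,430.31; payment $12,060.02; balance $5,370.29
Payment period 5: opening $5,370.29; payment $5,370.29; balance $0.00

$5,370.29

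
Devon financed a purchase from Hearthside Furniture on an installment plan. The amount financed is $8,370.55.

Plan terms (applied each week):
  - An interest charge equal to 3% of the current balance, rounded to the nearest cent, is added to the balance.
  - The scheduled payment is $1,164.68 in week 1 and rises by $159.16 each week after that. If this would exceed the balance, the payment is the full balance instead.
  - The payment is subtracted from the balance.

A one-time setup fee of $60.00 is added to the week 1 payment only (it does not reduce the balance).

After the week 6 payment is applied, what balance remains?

$0.00

Week 1: opening $8,370.55; interest $251.12 → $8,621.67; payment $1,164.68 (+ $60.00 fee); balance $7,456.99
Week 2: opening $7,456.99; interest $223.71 → $7,680.70; payment $1,323.84; balance $6,356.86
Week 3: opening $6,356.86; interest $190.71 → $6,547.57; payment $1,483.00; balance $5,064.57
Week 4: opening $5,064.57; interest $151.94 → $5,216.51; payment $1,642.16; balance $3,574.35
Week 5: opening $3,574.35; interest $107.23 → $3,681.58; payment $1,801.32; balance $1,880.26
Week 6: opening $1,880.26; interest $56.41 → $1,936.67; payment $1,936.67; balance $0.00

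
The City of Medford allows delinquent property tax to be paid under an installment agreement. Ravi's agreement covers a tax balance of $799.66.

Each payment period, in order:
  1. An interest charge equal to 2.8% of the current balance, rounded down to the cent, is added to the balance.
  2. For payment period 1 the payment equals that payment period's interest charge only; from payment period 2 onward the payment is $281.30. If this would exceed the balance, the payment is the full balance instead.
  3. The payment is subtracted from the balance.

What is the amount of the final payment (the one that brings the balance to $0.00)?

$0.99

# | Opening | Interest | Payment | End bal
1 | $799.66 | $22.39 | $22.39 | $799.66
2 | $799.66 | $22.39 | $281.30 | $540.75
3 | $540.75 | $15.14 | $281.30 | $274.59
4 | $274.59 | $7.68 | $281.30 | $0.97
5 | $0.97 | $0.02 | $0.99 | $0.00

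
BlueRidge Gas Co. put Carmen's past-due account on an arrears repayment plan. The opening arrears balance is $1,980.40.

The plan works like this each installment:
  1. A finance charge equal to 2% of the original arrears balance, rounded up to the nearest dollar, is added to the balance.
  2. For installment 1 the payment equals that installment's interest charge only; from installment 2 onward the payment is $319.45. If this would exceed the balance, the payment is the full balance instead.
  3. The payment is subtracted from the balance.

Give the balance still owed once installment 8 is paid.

Installment 1: $1,980.40 +$40.00 interest = $2,020.40; pay $40.00 → $1,980.40
Installment 2: $1,980.40 +$40.00 interest = $2,020.40; pay $319.45 → $1,700.95
Installment 3: $1,700.95 +$40.00 interest = $1,740.95; pay $319.45 → $1,421.50
Installment 4: $1,421.50 +$40.00 interest = $1,461.50; pay $319.45 → $1,142.05
Installment 5: $1,142.05 +$40.00 interest = $1,182.05; pay $319.45 → $862.60
Installment 6: $862.60 +$40.00 interest = $902.60; pay $319.45 → $583.15
Installment 7: $583.15 +$40.00 interest = $623.15; pay $319.45 → $303.70
Installment 8: $303.70 +$40.00 interest = $343.70; pay $319.45 → $24.25

$24.25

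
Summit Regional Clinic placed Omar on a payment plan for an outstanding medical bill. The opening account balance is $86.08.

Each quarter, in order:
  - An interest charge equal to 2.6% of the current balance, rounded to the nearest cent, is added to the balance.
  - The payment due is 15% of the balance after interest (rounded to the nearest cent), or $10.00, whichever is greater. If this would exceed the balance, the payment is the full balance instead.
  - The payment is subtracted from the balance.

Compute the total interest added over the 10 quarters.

Quarter 1: $86.08 +$2.24 interest = $88.32; pay $13.25 → $75.07
Quarter 2: $75.07 +$1.95 interest = $77.02; pay $11.55 → $65.47
Quarter 3: $65.47 +$1.70 interest = $67.17; pay $10.08 → $57.09
Quarter 4: $57.09 +$1.48 interest = $58.57; pay $10.00 → $48.57
Quarter 5: $48.57 +$1.26 interest = $49.83; pay $10.00 → $39.83
Quarter 6: $39.83 +$1.04 interest = $40.87; pay $10.00 → $30.87
Quarter 7: $30.87 +$0.80 interest = $31.67; pay $10.00 → $21.67
Quarter 8: $21.67 +$0.56 interest = $22.23; pay $10.00 → $12.23
Quarter 9: $12.23 +$0.32 interest = $12.55; pay $10.00 → $2.55
Quarter 10: $2.55 +$0.07 interest = $2.62; pay $2.62 → $0.00
Total interest: $2.24 + $1.95 + $1.70 + $1.48 + $1.26 + $1.04 + $0.80 + $0.56 + $0.32 + $0.07 = $11.42

$11.42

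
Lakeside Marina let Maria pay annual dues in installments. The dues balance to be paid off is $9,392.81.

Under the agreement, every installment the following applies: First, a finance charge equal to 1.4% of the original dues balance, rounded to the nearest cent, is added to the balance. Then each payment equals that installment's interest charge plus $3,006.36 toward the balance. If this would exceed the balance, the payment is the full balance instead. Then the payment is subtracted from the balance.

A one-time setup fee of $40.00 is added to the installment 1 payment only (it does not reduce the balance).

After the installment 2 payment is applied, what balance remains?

$3,380.09

Installment 1: $9,392.81 +$131.50 interest = $9,524.31; pay $3,137.86 (+ $40.00 fee) → $6,386.45
Installment 2: $6,386.45 +$131.50 interest = $6,517.95; pay $3,137.86 → $3,380.09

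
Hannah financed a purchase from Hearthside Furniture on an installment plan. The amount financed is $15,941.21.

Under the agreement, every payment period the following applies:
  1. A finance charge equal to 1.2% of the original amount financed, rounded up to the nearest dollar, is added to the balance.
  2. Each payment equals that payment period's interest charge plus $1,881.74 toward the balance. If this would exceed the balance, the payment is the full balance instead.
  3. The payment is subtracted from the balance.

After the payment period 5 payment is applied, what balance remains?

Payment period 1: opening $15,941.21; interest $192.00 → $16,133.21; payment $2,073.74; balance $14,059.47
Payment period 2: opening $14,059.47; interest $192.00 → $14,251.47; payment $2,073.74; balance $12,177.73
Payment period 3: opening $12,177.73; interest $192.00 → $12,369.73; payment $2,073.74; balance $10,295.99
Payment period 4: opening $10,295.99; interest $192.00 → $10,487.99; payment $2,073.74; balance $8,414.25
Payment period 5: opening $8,414.25; interest $192.00 → $8,606.25; payment $2,073.74; balance $6,532.51

$6,532.51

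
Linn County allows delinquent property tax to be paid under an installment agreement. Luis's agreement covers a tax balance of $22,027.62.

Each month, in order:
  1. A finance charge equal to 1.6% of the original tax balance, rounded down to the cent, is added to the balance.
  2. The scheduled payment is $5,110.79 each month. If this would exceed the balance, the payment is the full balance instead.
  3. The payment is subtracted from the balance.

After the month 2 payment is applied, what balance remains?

$12,510.92

# | Opening | Interest | Payment | End bal
1 | $22,027.62 | $352.44 | $5,110.79 | $17,269.27
2 | $17,269.27 | $352.44 | $5,110.79 | $12,510.92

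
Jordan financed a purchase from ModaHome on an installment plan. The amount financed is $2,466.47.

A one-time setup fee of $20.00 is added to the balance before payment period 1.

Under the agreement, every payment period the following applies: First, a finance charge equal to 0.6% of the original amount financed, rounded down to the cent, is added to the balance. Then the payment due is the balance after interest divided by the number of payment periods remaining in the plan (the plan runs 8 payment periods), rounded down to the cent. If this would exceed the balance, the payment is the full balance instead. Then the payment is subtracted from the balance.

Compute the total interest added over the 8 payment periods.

Payment period 1: $2,486.47 +$14.79 interest = $2,501.26; pay $312.65 → $2,188.61
Payment period 2: $2,188.61 +$14.79 interest = $2,203.40; pay $314.77 → $1,888.63
Payment period 3: $1,888.63 +$14.79 interest = $1,903.42; pay $317.23 → $1,586.19
Payment period 4: $1,586.19 +$14.79 interest = $1,600.98; pay $320.19 → $1,280.79
Payment period 5: $1,280.79 +$14.79 interest = $1,295.58; pay $323.89 → $971.69
Payment period 6: $971.69 +$14.79 interest = $986.48; pay $328.82 → $657.66
Payment period 7: $657.66 +$14.79 interest = $672.45; pay $336.22 → $336.23
Payment period 8: $336.23 +$14.79 interest = $351.02; pay $351.02 → $0.00
Total interest: $14.79 + $14.79 + $14.79 + $14.79 + $14.79 + $14.79 + $14.79 + $14.79 = $118.32

$118.32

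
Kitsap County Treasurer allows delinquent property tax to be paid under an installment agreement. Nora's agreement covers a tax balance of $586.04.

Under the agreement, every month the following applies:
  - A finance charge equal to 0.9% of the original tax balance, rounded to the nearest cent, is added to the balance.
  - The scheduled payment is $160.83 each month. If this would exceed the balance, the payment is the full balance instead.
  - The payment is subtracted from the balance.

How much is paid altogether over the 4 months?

Month 1: $586.04 +$5.27 interest = $591.31; pay $160.83 → $430.48
Month 2: $430.48 +$5.27 interest = $435.75; pay $160.83 → $274.92
Month 3: $274.92 +$5.27 interest = $280.19; pay $160.83 → $119.36
Month 4: $119.36 +$5.27 interest = $124.63; pay $124.63 → $0.00
Total paid: $607.12

$607.12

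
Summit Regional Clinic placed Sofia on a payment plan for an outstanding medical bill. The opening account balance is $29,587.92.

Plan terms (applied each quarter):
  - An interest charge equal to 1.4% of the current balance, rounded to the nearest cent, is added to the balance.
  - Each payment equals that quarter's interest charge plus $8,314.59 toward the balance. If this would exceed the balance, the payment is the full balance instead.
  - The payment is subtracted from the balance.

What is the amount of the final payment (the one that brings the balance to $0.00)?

$4,709.17

Quarter 1: opening $29,587.92; interest $414.23 → $30,002.15; payment $8,728.82; balance $21,273.33
Quarter 2: opening $21,273.33; interest $297.83 → $21,571.16; payment $8,612.42; balance $12,958.74
Quarter 3: opening $12,958.74; interest $181.42 → $13,140.16; payment $8,496.01; balance $4,644.15
Quarter 4: opening $4,644.15; interest $65.02 → $4,709.17; payment $4,709.17; balance $0.00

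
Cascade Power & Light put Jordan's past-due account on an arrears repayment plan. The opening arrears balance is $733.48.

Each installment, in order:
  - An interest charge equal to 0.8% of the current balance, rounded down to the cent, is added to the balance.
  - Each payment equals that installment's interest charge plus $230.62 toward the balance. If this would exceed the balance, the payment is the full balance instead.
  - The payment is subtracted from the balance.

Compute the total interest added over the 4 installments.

$12.38

Installment 1: opening $733.48; interest $5.86 → $739.34; payment $236.48; balance $502.86
Installment 2: opening $502.86; interest $4.02 → $506.88; payment $234.64; balance $272.24
Installment 3: opening $272.24; interest $2.17 → $274.41; payment $232.79; balance $41.62
Installment 4: opening $41.62; interest $0.33 → $41.95; payment $41.95; balance $0.00
Total interest: $5.86 + $4.02 + $2.17 + $0.33 = $12.38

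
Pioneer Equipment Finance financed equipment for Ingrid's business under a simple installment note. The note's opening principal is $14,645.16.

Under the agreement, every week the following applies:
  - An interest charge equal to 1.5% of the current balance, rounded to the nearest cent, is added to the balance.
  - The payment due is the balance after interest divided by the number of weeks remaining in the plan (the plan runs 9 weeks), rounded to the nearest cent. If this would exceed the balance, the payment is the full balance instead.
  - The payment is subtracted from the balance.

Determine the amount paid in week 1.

Week 1: $14,645.16 +$219.68 interest = $14,864.84; pay $1,651.65 → $13,213.19

$1,651.65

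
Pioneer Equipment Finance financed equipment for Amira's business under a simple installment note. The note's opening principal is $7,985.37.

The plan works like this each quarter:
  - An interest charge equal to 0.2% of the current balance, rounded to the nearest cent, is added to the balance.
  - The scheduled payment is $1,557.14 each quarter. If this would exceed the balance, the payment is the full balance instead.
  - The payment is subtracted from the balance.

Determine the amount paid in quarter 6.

$249.14

# | Opening | Interest | Payment | End bal
1 | $7,985.37 | $15.97 | $1,557.14 | $6,444.20
2 | $6,444.20 | $12.89 | $1,557.14 | $4,899.95
3 | $4,899.95 | $9.80 | $1,557.14 | $3,352.61
4 | $3,352.61 | $6.71 | $1,557.14 | $1,802.18
5 | $1,802.18 | $3.60 | $1,557.14 | $248.64
6 | $248.64 | $0.50 | $249.14 | $0.00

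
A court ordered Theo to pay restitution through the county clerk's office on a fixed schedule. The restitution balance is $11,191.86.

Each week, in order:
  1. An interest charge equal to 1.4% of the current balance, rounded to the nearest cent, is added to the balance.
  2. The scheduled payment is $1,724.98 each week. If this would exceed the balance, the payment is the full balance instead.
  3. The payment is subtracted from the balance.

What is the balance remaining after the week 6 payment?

$1,446.55

# | Opening | Interest | Payment | End bal
1 | $11,191.86 | $156.69 | $1,724.98 | $9,623.57
2 | $9,623.57 | $134.73 | $1,724.98 | $8,033.32
3 | $8,033.32 | $112.47 | $1,724.98 | $6,420.81
4 | $6,420.81 | $89.89 | $1,724.98 | $4,785.72
5 | $4,785.72 | $67.00 | $1,724.98 | $3,127.74
6 | $3,127.74 | $43.79 | $1,724.98 | $1,446.55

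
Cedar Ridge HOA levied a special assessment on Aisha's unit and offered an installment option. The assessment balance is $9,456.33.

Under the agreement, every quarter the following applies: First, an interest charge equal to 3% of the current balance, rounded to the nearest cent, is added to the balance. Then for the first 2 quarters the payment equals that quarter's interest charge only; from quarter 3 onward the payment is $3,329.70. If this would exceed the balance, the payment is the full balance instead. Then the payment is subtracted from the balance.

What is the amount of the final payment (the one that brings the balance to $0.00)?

Quarter 1: opening $9,456.33; interest $283.69 → $9,740.02; payment $283.69; balance $9,456.33
Quarter 2: opening $9,456.33; interest $283.69 → $9,740.02; payment $283.69; balance $9,456.33
Quarter 3: opening $9,456.33; interest $283.69 → $9,740.02; payment $3,329.70; balance $6,410.32
Quarter 4: opening $6,410.32; interest $192.31 → $6,602.63; payment $3,329.70; balance $3,272.93
Quarter 5: opening $3,272.93; interest $98.19 → $3,371.12; payment $3,329.70; balance $41.42
Quarter 6: opening $41.42; interest $1.24 → $42.66; payment $42.66; balance $0.00

$42.66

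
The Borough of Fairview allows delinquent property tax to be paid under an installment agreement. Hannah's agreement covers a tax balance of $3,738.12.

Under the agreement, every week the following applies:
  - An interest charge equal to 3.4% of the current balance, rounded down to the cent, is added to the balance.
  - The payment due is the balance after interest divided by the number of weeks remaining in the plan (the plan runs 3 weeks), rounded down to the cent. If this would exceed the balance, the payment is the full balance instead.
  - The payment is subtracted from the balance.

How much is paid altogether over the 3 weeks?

Week 1: $3,738.12 +$127.09 interest = $3,865.21; pay $1,288.40 → $2,576.81
Week 2: $2,576.81 +$87.61 interest = $2,664.42; pay $1,332.21 → $1,332.21
Week 3: $1,332.21 +$45.29 interest = $1,377.50; pay $1,377.50 → $0.00
Total paid: $3,998.11

$3,998.11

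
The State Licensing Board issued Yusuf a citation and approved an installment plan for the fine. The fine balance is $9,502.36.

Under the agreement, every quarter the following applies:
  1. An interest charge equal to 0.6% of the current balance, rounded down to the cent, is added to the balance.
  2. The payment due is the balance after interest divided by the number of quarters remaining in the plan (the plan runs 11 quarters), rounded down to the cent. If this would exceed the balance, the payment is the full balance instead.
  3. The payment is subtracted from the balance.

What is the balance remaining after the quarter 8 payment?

Quarter 1: opening $9,502.36; interest $57.01 → $9,559.37; payment $869.03; balance $8,690.34
Quarter 2: opening $8,690.34; interest $52.14 → $8,742.48; payment $874.24; balance $7,868.24
Quarter 3: opening $7,868.24; interest $47.20 → $7,915.44; payment $879.49; balance $7,035.95
Quarter 4: opening $7,035.95; interest $42.21 → $7,078.16; payment $884.77; balance $6,193.39
Quarter 5: opening $6,193.39; interest $37.16 → $6,230.55; payment $890.07; balance $5,340.48
Quarter 6: opening $5,340.48; interest $32.04 → $5,372.52; payment $895.42; balance $4,477.10
Quarter 7: opening $4,477.10; interest $26.86 → $4,503.96; payment $900.79; balance $3,603.17
Quarter 8: opening $3,603.17; interest $21.61 → $3,624.78; payment $906.19; balance $2,718.59

$2,718.59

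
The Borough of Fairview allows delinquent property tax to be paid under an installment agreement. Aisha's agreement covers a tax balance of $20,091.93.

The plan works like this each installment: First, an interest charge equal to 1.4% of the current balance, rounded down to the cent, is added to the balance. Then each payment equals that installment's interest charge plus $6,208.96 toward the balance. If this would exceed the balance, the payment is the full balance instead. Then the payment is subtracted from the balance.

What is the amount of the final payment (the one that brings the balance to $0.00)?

Installment 1: $20,091.93 +$281.28 interest = $20,373.21; pay $6,490.24 → $13,882.97
Installment 2: $13,882.97 +$194.36 interest = $14,077.33; pay $6,403.32 → $7,674.01
Installment 3: $7,674.01 +$107.43 interest = $7,781.44; pay $6,316.39 → $1,465.05
Installment 4: $1,465.05 +$20.51 interest = $1,485.56; pay $1,485.56 → $0.00

$1,485.56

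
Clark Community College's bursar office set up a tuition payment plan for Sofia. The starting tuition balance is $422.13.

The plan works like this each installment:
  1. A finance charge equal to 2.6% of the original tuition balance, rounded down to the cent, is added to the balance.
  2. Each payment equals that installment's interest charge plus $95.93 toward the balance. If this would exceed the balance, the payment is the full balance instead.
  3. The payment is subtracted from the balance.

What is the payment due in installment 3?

Installment 1: opening $422.13; interest $10.97 → $433.10; payment $106.90; balance $326.20
Installment 2: opening $326.20; interest $10.97 → $337.17; payment $106.90; balance $230.27
Installment 3: opening $230.27; interest $10.97 → $241.24; payment $106.90; balance $134.34

$106.90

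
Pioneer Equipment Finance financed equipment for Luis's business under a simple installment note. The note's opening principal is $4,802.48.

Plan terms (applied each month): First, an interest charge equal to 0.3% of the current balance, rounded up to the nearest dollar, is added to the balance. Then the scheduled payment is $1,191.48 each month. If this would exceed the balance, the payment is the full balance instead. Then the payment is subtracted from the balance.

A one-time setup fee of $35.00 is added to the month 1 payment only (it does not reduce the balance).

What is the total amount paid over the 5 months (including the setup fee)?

Month 1: $4,802.48 +$15.00 interest = $4,817.48; pay $1,191.48 (+ $35.00 fee) → $3,626.00
Month 2: $3,626.00 +$11.00 interest = $3,637.00; pay $1,191.48 → $2,445.52
Month 3: $2,445.52 +$8.00 interest = $2,453.52; pay $1,191.48 → $1,262.04
Month 4: $1,262.04 +$4.00 interest = $1,266.04; pay $1,191.48 → $74.56
Month 5: $74.56 +$1.00 interest = $75.56; pay $75.56 → $0.00
Total paid: $4,876.48

$4,876.48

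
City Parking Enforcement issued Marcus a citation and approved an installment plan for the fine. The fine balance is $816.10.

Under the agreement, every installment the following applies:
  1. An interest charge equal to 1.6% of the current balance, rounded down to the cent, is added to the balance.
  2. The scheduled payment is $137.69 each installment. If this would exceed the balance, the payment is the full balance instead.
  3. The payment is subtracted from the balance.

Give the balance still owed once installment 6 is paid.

$37.71

Installment 1: opening $816.10; interest $13.05 → $829.15; payment $137.69; balance $691.46
Installment 2: opening $691.46; interest $11.06 → $702.52; payment $137.69; balance $564.83
Installment 3: opening $564.83; interest $9.03 → $573.86; payment $137.69; balance $436.17
Installment 4: opening $436.17; interest $6.97 → $443.14; payment $137.69; balance $305.45
Installment 5: opening $305.45; interest $4.88 → $310.33; payment $137.69; balance $172.64
Installment 6: opening $172.64; interest $2.76 → $175.40; payment $137.69; balance $37.71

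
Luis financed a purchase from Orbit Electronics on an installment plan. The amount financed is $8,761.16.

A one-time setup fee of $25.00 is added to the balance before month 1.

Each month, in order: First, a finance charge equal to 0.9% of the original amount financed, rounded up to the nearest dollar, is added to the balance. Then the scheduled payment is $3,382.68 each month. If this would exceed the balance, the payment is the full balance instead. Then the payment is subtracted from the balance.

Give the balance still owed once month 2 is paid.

$2,178.80

Month 1: $8,786.16 +$79.00 interest = $8,865.16; pay $3,382.68 → $5,482.48
Month 2: $5,482.48 +$79.00 interest = $5,561.48; pay $3,382.68 → $2,178.80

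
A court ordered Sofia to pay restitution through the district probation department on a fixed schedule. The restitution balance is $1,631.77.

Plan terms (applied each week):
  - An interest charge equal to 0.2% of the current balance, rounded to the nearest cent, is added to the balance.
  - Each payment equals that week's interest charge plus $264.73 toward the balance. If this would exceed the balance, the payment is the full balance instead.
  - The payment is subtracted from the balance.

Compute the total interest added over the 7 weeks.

Week 1: opening $1,631.77; interest $3.26 → $1,635.03; payment $267.99; balance $1,367.04
Week 2: opening $1,367.04; interest $2.73 → $1,369.77; payment $267.46; balance $1,102.31
Week 3: opening $1,102.31; interest $2.20 → $1,104.51; payment $266.93; balance $837.58
Week 4: opening $837.58; interest $1.68 → $839.26; payment $266.41; balance $572.85
Week 5: opening $572.85; interest $1.15 → $574.00; payment $265.88; balance $308.12
Week 6: opening $308.12; interest $0.62 → $308.74; payment $265.35; balance $43.39
Week 7: opening $43.39; interest $0.09 → $43.48; payment $43.48; balance $0.00
Total interest: $3.26 + $2.73 + $2.20 + $1.68 + $1.15 + $0.62 + $0.09 = $11.73

$11.73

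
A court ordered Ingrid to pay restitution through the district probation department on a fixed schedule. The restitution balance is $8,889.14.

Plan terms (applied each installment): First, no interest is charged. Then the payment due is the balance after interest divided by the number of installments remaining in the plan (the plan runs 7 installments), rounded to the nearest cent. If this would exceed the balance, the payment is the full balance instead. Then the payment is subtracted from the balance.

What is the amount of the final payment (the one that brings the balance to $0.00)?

# | Opening | Payment | End bal
1 | $8,889.14 | $1,269.88 | $7,619.26
2 | $7,619.26 | $1,269.88 | $6,349.38
3 | $6,349.38 | $1,269.88 | $5,079.50
4 | $5,079.50 | $1,269.88 | $3,809.62
5 | $3,809.62 | $1,269.87 | $2,539.75
6 | $2,539.75 | $1,269.88 | $1,269.87
7 | $1,269.87 | $1,269.87 | $0.00

$1,269.87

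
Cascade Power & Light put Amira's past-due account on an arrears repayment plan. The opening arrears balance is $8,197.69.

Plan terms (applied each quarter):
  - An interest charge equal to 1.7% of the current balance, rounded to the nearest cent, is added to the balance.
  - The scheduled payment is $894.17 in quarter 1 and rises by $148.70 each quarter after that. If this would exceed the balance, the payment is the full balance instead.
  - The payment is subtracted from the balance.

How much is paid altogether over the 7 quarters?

$8,805.98

Quarter 1: opening $8,197.69; interest $139.36 → $8,337.05; payment $894.17; balance $7,442.88
Quarter 2: opening $7,442.88; interest $126.53 → $7,569.41; payment $1,042.87; balance $6,526.54
Quarter 3: opening $6,526.54; interest $110.95 → $6,637.49; payment $1,191.57; balance $5,445.92
Quarter 4: opening $5,445.92; interest $92.58 → $5,538.50; payment $1,340.27; balance $4,198.23
Quarter 5: opening $4,198.23; interest $71.37 → $4,269.60; payment $1,488.97; balance $2,780.63
Quarter 6: opening $2,780.63; interest $47.27 → $2,827.90; payment $1,637.67; balance $1,190.23
Quarter 7: opening $1,190.23; interest $20.23 → $1,210.46; payment $1,210.46; balance $0.00
Total paid: $8,805.98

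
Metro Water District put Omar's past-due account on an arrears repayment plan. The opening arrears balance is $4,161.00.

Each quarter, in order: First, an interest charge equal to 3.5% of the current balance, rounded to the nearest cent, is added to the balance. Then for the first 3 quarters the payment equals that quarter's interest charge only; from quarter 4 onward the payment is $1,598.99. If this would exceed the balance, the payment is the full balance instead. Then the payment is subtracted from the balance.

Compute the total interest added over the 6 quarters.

$719.45

Quarter 1: $4,161.00 +$145.64 interest = $4,306.64; pay $145.64 → $4,161.00
Quarter 2: $4,161.00 +$145.64 interest = $4,306.64; pay $145.64 → $4,161.00
Quarter 3: $4,161.00 +$145.64 interest = $4,306.64; pay $145.64 → $4,161.00
Quarter 4: $4,161.00 +$145.64 interest = $4,306.64; pay $1,598.99 → $2,707.65
Quarter 5: $2,707.65 +$94.77 interest = $2,802.42; pay $1,598.99 → $1,203.43
Quarter 6: $1,203.43 +$42.12 interest = $1,245.55; pay $1,245.55 → $0.00
Total interest: $145.64 + $145.64 + $145.64 + $145.64 + $94.77 + $42.12 = $719.45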